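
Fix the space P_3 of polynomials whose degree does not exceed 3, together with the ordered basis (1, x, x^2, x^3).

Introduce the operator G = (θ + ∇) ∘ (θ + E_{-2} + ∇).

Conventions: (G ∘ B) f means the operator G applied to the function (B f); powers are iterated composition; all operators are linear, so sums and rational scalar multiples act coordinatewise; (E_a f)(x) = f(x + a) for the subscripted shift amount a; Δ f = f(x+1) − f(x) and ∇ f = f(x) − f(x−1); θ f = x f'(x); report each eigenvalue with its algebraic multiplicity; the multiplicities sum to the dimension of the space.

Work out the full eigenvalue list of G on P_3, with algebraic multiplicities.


λ = 0 (multiplicity 1), λ = 2 (multiplicity 1), λ = 6 (multiplicity 1), λ = 12 (multiplicity 1)

image of 1: 0
image of x: 2x + 2
image of x^2: 6x^2 + 4x - 5
image of x^3: 12x^3 + 6x^2 - 9x + 16
the matrix is upper triangular; its diagonal is (0, 2, 6, 12)
for a triangular matrix the eigenvalues are the diagonal entries, with algebraic multiplicity their repetition count


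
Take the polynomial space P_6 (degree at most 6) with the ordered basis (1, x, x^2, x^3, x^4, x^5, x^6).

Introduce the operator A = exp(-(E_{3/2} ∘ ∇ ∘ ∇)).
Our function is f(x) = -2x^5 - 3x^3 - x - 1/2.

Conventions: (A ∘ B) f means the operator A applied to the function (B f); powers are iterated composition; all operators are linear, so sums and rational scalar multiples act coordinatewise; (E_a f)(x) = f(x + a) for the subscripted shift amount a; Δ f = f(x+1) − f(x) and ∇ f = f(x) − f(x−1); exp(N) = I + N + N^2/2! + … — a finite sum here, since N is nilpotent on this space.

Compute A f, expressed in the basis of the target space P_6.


order-1 term: 40x^3 + 60x^2 + 68x + 24
order-2 term: -120x - 120
the series for exp(-(E_{3/2} ∘ ∇ ∘ ∇)) f terminates at order 2
exp(-(E_{3/2} ∘ ∇ ∘ ∇)) f = -2x^5 + 37x^3 + 60x^2 - 53x - 193/2

g(x) = -2x^5 + 37x^3 + 60x^2 - 53x - 193/2


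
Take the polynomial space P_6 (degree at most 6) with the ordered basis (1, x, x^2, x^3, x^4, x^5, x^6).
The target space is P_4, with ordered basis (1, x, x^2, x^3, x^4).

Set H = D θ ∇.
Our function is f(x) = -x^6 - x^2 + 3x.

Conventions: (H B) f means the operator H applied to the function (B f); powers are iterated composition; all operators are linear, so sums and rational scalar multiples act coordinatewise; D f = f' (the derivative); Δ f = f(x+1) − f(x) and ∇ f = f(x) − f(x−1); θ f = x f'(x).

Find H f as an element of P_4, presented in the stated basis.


g(x) = -150x^4 + 240x^3 - 180x^2 + 60x - 8

∇ f = -6x^5 + 15x^4 - 20x^3 + 15x^2 - 8x + 5
θ ∇ f = -30x^5 + 60x^4 - 60x^3 + 30x^2 - 8x
D θ ∇ f = -150x^4 + 240x^3 - 180x^2 + 60x - 8


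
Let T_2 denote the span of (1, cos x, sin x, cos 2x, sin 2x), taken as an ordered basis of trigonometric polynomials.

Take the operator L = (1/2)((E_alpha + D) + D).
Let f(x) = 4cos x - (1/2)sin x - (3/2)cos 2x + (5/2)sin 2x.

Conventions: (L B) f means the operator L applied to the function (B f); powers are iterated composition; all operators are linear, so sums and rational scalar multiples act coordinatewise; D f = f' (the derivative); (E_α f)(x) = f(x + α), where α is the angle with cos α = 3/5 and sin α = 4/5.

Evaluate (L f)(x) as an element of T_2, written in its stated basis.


E_alpha f = 2cos x - (7/2)sin x + (141/50)cos 2x + (37/50)sin 2x
D f = -(1/2)cos x - 4sin x + 5cos 2x + 3sin 2x
(E_alpha + D) f = (3/2)cos x - (15/2)sin x + (391/50)cos 2x + (187/50)sin 2x
D f = -(1/2)cos x - 4sin x + 5cos 2x + 3sin 2x
((E_alpha + D) + D) f = cos x - (23/2)sin x + (641/50)cos 2x + (337/50)sin 2x
((1/2)((E_alpha + D) + D)) f = (1/2)cos x - (23/4)sin x + (641/100)cos 2x + (337/100)sin 2x

the image equals g(x) = (1/2)cos x - (23/4)sin x + (641/100)cos 2x + (337/100)sin 2x


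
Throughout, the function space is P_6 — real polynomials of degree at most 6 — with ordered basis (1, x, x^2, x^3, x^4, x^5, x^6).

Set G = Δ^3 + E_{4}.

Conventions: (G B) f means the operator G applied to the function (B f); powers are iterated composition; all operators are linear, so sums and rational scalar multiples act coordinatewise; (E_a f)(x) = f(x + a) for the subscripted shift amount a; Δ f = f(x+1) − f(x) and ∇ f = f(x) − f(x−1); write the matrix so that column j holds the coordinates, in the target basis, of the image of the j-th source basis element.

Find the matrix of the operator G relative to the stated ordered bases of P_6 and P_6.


image of 1: 1
image of x: x + 4
image of x^2: x^2 + 8x + 16
image of x^3: x^3 + 12x^2 + 48x + 70
image of x^4: x^4 + 16x^3 + 96x^2 + 280x + 292
image of x^5: x^5 + 20x^4 + 160x^3 + 700x^2 + 1460x + 1174
image of x^6: x^6 + 24x^5 + 240x^4 + 1400x^3 + 4380x^2 + 7044x + 4636
each image's coordinates form column j of the matrix

the matrix is [[1, 4, 16, 70, 292, 1174, 4636]; [0, 1, 8, 48, 280, 1460, 7044]; [0, 0, 1, 12, 96, 700, 4380]; [0, 0, 0, 1, 16, 160, 1400]; [0, 0, 0, 0, 1, 20, 240]; [0, 0, 0, 0, 0, 1, 24]; [0, 0, 0, 0, 0, 0, 1]] (rows listed top to bottom)


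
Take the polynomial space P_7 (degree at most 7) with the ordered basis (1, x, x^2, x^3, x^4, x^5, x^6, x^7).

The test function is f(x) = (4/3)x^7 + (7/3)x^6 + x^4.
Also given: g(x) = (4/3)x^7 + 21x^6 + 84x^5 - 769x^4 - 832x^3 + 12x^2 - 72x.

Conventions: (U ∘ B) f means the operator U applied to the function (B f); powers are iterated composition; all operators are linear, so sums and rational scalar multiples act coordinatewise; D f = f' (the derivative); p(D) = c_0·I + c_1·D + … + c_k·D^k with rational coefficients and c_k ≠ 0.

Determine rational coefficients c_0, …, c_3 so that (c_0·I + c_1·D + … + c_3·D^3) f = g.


p(D) = I + 2·D + D^2 − 3·D^3, i.e. c_0 = 1, c_1 = 2, c_2 = 1, c_3 = -3

D^0 f = (4/3)x^7 + (7/3)x^6 + x^4
D^1 f = (28/3)x^6 + 14x^5 + 4x^3
D^2 f = 56x^5 + 70x^4 + 12x^2
D^3 f = 280x^4 + 280x^3 + 24x
matching coefficients of g against c_0 f + c_1 Df + … from the top degree down determines the c_i
solution: c_0 = 1, c_1 = 2, c_2 = 1, c_3 = -3


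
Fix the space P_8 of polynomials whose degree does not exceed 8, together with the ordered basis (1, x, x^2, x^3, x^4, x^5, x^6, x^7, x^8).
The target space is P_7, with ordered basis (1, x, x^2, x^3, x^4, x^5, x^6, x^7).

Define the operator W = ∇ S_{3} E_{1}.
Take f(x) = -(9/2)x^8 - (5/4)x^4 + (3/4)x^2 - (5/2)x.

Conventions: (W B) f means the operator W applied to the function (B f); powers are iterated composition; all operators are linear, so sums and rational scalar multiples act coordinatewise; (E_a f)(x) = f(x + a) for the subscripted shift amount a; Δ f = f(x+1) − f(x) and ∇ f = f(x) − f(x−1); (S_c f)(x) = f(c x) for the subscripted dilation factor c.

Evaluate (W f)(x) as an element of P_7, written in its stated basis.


the result is g(x) = -236196x^7 + 275562x^6 - 551124x^5 + 382725x^4 - 224937x^3 + (143289/2)x^2 - (28107/2)x + 2313/2

E_{1} f = -(9/2)x^8 - 36x^7 - 126x^6 - 252x^5 - (1265/4)x^4 - 257x^3 - (531/4)x^2 - 42x - 15/2
S_{3} E_{1} f = -(59049/2)x^8 - 78732x^7 - 91854x^6 - 61236x^5 - (102465/4)x^4 - 6939x^3 - (4779/4)x^2 - 126x - 15/2
∇ S_{3} E_{1} f = -236196x^7 + 275562x^6 - 551124x^5 + 382725x^4 - 224937x^3 + (143289/2)x^2 - (28107/2)x + 2313/2


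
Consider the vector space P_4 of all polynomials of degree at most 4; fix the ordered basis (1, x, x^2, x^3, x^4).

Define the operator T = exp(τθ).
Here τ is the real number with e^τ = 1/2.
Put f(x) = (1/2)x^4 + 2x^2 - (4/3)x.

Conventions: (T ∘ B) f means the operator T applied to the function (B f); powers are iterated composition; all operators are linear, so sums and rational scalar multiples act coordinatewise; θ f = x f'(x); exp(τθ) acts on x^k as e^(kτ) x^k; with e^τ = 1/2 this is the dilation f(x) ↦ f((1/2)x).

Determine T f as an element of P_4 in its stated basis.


exp(τθ) x^k = e^(kτ) x^k; with e^τ = 1/2 this sends x^k to (1/2)^k x^k
x ↦ 1/2 x
x^2 ↦ 1/4 x^2
x^4 ↦ 1/16 x^4
applying this coordinatewise to f: exp(τθ) f = (1/32)x^4 + (1/2)x^2 - (2/3)x

g(x) = (1/32)x^4 + (1/2)x^2 - (2/3)x


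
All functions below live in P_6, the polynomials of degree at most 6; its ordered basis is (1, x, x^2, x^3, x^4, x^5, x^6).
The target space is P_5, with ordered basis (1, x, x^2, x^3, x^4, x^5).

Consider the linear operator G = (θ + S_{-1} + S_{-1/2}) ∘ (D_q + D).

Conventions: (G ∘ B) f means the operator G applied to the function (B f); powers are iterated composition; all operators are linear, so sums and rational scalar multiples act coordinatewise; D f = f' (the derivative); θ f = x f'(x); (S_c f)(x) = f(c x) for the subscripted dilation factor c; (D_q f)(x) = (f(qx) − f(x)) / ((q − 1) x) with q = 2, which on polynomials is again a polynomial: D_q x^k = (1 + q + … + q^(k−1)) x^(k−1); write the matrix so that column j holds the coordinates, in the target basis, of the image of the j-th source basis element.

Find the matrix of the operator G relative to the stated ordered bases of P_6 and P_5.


the matrix is [[0, 4, 0, 0, 0, 0, 0]; [0, 0, -5/2, 0, 0, 0, 0]; [0, 0, 0, 65/2, 0, 0, 0]; [0, 0, 0, 0, 285/8, 0, 0]; [0, 0, 0, 0, 0, 729/4, 0]; [0, 0, 0, 0, 0, 0, 8763/32]] (rows listed top to bottom)

image of 1: 0
image of x: 4
image of x^2: -(5/2)x
image of x^3: (65/2)x^2
image of x^4: (285/8)x^3
image of x^5: (729/4)x^4
image of x^6: (8763/32)x^5
each image's coordinates form column j of the matrix


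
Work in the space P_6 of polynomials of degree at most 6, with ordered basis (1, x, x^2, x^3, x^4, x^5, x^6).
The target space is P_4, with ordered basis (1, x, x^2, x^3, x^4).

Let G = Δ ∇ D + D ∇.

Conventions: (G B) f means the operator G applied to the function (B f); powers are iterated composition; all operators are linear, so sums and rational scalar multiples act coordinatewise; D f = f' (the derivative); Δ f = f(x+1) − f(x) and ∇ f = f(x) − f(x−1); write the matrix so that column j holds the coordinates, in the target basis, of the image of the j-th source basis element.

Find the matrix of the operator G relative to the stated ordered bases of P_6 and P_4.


image of 1: 0
image of x: 0
image of x^2: 2
image of x^3: 6x + 3
image of x^4: 12x^2 + 12x + 4
image of x^5: 20x^3 + 30x^2 + 20x + 5
image of x^6: 30x^4 + 60x^3 + 60x^2 + 30x + 6
each image's coordinates form column j of the matrix

the matrix is [[0, 0, 2, 3, 4, 5, 6]; [0, 0, 0, 6, 12, 20, 30]; [0, 0, 0, 0, 12, 30, 60]; [0, 0, 0, 0, 0, 20, 60]; [0, 0, 0, 0, 0, 0, 30]] (rows listed top to bottom)


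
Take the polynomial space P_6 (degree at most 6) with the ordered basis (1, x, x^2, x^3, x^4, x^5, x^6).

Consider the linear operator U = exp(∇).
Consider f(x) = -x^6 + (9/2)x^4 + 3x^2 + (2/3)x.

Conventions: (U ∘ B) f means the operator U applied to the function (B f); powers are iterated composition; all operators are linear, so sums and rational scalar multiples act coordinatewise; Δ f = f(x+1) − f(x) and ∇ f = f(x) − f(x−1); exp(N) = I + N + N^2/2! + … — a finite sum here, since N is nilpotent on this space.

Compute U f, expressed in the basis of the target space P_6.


the result is g(x) = -x^6 - 6x^5 + (9/2)x^4 + 38x^3 - 12x^2 - (70/3)x + 85/6

order-1 term: -6x^5 + 15x^4 - 2x^3 - 12x^2 + 18x - 35/6
order-2 term: -15x^4 + 60x^3 - 78x^2 + 36x + 7/2
order-3 term: -20x^3 + 90x^2 - 132x + 63
order-4 term: -15x^2 + 60x - 121/2
order-5 term: -6x + 15
order-6 term: -1
the series for exp(∇) f terminates at order 6
exp(∇) f = -x^6 - 6x^5 + (9/2)x^4 + 38x^3 - 12x^2 - (70/3)x + 85/6


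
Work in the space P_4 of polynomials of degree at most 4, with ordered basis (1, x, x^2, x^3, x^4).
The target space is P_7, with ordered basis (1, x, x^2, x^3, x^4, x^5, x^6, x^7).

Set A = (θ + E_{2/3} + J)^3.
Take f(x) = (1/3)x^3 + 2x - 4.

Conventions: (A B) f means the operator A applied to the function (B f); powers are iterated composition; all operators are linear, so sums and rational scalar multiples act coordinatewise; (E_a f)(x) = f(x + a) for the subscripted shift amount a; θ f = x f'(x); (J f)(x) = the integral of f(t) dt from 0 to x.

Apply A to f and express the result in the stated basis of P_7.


the result is g(x) = (1/360)x^6 + (1/4)x^5 + (16/3)x^4 + (263/9)x^3 + (1075/27)x^2 + (5732/243)x + 22088/3645

θ f = x^3 + 2x
E_{2/3} f = (1/3)x^3 + (2/3)x^2 + (22/9)x - 208/81
J f = (1/12)x^4 + x^2 - 4x
(θ + E_{2/3} + J) f = (1/12)x^4 + (4/3)x^3 + (5/3)x^2 + (4/9)x - 208/81
θ (θ + E_{2/3} + J) f = (1/3)x^4 + 4x^3 + (10/3)x^2 + (4/9)x
E_{2/3} (θ + E_{2/3} + J) f = (1/12)x^4 + (14/9)x^3 + (41/9)x^2 + (368/81)x - 272/243
J (θ + E_{2/3} + J) f = (1/60)x^5 + (1/3)x^4 + (5/9)x^3 + (2/9)x^2 - (208/81)x
(θ + E_{2/3} + J) (θ + E_{2/3} + J) f = (1/60)x^5 + (3/4)x^4 + (55/9)x^3 + (73/9)x^2 + (196/81)x - 272/243
θ (θ + E_{2/3} + J) (θ + E_{2/3} + J) f = (1/12)x^5 + 3x^4 + (55/3)x^3 + (146/9)x^2 + (196/81)x
E_{2/3} (θ + E_{2/3} + J) (θ + E_{2/3} + J) f = (1/60)x^5 + (29/36)x^4 + (221/27)x^3 + (1813/81)x^2 + (5416/243)x + 22088/3645
J (θ + E_{2/3} + J) (θ + E_{2/3} + J) f = (1/360)x^6 + (3/20)x^5 + (55/36)x^4 + (73/27)x^3 + (98/81)x^2 - (272/243)x
(θ + E_{2/3} + J) (θ + E_{2/3} + J) (θ + E_{2/3} + J) f = (1/360)x^6 + (1/4)x^5 + (16/3)x^4 + (263/9)x^3 + (1075/27)x^2 + (5732/243)x + 22088/3645


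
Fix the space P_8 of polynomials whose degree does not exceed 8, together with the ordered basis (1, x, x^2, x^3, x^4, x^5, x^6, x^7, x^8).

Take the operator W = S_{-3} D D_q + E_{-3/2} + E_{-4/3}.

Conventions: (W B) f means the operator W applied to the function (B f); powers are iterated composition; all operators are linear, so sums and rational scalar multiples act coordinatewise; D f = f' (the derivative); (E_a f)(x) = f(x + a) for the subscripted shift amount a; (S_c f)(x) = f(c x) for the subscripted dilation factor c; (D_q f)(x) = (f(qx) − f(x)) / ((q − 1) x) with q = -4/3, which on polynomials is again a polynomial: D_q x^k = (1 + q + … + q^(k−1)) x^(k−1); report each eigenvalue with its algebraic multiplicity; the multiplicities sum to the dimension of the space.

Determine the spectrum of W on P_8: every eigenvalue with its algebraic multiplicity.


image of 1: 2
image of x: 2x - 17/6
image of x^2: 2x^2 - (17/3)x + 133/36
image of x^3: 2x^3 - (17/2)x^2 + (41/12)x - 1241/216
image of x^4: 2x^4 - (34/3)x^3 - (5/6)x^2 - (1241/54)x + 10657/1296
image of x^5: 2x^5 - (85/6)x^4 - (3619/18)x^3 - (6205/108)x^2 + (53285/1296)x - 91817/7776
image of x^6: 2x^6 - 17x^5 - (2965/4)x^4 - (6205/54)x^3 + (53285/432)x^2 - (91817/1296)x + 793585/46656
image of x^7: 2x^7 - (119/6)x^6 - (62657/12)x^5 - (43435/216)x^4 + (372995/1296)x^3 - (642719/2592)x^2 + (5555095/46656)x - 6880121/279936
image of x^8: 2x^8 - (68/3)x^7 - (175910/9)x^6 - (8687/27)x^5 + (372995/648)x^4 - (642719/972)x^3 + (5555095/11664)x^2 - (6880121/34992)x + 59823937/1679616
the matrix is upper triangular; its diagonal is (2, 2, 2, 2, 2, 2, 2, 2, 2)
for a triangular matrix the eigenvalues are the diagonal entries, with algebraic multiplicity their repetition count

λ = 2 (multiplicity 9)


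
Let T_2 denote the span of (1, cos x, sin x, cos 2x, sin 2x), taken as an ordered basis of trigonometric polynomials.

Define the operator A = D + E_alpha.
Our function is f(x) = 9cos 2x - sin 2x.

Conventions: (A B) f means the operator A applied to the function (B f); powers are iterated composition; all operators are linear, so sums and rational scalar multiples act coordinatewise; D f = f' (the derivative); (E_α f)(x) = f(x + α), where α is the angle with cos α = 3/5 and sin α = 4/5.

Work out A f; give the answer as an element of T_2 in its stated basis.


the image equals g(x) = -(137/25)cos 2x - (659/25)sin 2x

D f = -2cos 2x - 18sin 2x
E_alpha f = -(87/25)cos 2x - (209/25)sin 2x
(D + E_alpha) f = -(137/25)cos 2x - (659/25)sin 2x


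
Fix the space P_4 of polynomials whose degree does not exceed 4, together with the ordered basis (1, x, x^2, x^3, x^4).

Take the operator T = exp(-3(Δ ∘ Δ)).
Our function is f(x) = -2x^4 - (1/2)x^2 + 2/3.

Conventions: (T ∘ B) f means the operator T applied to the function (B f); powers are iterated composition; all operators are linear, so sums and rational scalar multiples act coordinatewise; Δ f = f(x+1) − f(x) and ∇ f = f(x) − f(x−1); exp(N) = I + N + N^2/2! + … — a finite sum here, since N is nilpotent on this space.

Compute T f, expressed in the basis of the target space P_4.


the image equals g(x) = -2x^4 + (143/2)x^2 + 144x - 385/3

order-1 term: 72x^2 + 144x + 87
order-2 term: -216
the series for exp(-3(Δ ∘ Δ)) f terminates at order 2
exp(-3(Δ ∘ Δ)) f = -2x^4 + (143/2)x^2 + 144x - 385/3


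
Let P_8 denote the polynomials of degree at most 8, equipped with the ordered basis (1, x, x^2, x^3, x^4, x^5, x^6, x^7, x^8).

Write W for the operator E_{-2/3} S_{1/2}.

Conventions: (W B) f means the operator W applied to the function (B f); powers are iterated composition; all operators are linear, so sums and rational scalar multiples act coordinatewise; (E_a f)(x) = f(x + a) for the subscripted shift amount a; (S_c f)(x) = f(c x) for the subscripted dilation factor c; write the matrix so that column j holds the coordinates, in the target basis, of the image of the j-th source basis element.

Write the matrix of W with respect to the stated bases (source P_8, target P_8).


image of 1: 1
image of x: (1/2)x - 1/3
image of x^2: (1/4)x^2 - (1/3)x + 1/9
image of x^3: (1/8)x^3 - (1/4)x^2 + (1/6)x - 1/27
image of x^4: (1/16)x^4 - (1/6)x^3 + (1/6)x^2 - (2/27)x + 1/81
image of x^5: (1/32)x^5 - (5/48)x^4 + (5/36)x^3 - (5/54)x^2 + (5/162)x - 1/243
image of x^6: (1/64)x^6 - (1/16)x^5 + (5/48)x^4 - (5/54)x^3 + (5/108)x^2 - (1/81)x + 1/729
image of x^7: (1/128)x^7 - (7/192)x^6 + (7/96)x^5 - (35/432)x^4 + (35/648)x^3 - (7/324)x^2 + (7/1458)x - 1/2187
image of x^8: (1/256)x^8 - (1/48)x^7 + (7/144)x^6 - (7/108)x^5 + (35/648)x^4 - (7/243)x^3 + (7/729)x^2 - (4/2187)x + 1/6561
each image's coordinates form column j of the matrix

the matrix is [[1, -1/3, 1/9, -1/27, 1/81, -1/243, 1/729, -1/2187, 1/6561]; [0, 1/2, -1/3, 1/6, -2/27, 5/162, -1/81, 7/1458, -4/2187]; [0, 0, 1/4, -1/4, 1/6, -5/54, 5/108, -7/324, 7/729]; [0, 0, 0, 1/8, -1/6, 5/36, -5/54, 35/648, -7/243]; [0, 0, 0, 0, 1/16, -5/48, 5/48, -35/432, 35/648]; [0, 0, 0, 0, 0, 1/32, -1/16, 7/96, -7/108]; [0, 0, 0, 0, 0, 0, 1/64, -7/192, 7/144]; [0, 0, 0, 0, 0, 0, 0, 1/128, -1/48]; [0, 0, 0, 0, 0, 0, 0, 0, 1/256]] (rows listed top to bottom)


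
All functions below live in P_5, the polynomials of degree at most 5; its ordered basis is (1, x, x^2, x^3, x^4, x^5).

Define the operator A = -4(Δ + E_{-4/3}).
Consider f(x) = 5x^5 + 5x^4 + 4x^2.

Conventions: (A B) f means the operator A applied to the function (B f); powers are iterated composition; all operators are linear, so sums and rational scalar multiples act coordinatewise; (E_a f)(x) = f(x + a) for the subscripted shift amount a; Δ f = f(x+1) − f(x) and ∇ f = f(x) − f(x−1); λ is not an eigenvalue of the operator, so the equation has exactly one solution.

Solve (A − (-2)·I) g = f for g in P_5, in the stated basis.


write g with unknown coordinates in the stated basis and equate coefficients in (A − (-2)·I) g = f
solving from the highest basis element down gives g = -(5/2)x^5 - (65/6)x^4 + 110x^3 + (13786/27)x^2 - (31517/27)x - 787142/243
check: A g = 10x^5 + (80/3)x^4 - 220x^3 - (27464/27)x^2 + (63034/27)x + 1574284/243
so A g − (-2)·g = 5x^5 + 5x^4 + 4x^2 = f ✓

the image equals g(x) = -(5/2)x^5 - (65/6)x^4 + 110x^3 + (13786/27)x^2 - (31517/27)x - 787142/243


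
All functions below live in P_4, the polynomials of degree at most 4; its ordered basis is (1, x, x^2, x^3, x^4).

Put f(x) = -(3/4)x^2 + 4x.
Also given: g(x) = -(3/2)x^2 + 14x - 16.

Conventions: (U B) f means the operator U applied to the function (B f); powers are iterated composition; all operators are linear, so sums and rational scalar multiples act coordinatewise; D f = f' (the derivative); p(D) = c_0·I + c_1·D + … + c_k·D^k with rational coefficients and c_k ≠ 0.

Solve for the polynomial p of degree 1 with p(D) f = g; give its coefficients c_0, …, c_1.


c_0 = 2, c_1 = -4

D^0 f = -(3/4)x^2 + 4x
D^1 f = -(3/2)x + 4
matching coefficients of g against c_0 f + c_1 Df + … from the top degree down determines the c_i
solution: c_0 = 2, c_1 = -4


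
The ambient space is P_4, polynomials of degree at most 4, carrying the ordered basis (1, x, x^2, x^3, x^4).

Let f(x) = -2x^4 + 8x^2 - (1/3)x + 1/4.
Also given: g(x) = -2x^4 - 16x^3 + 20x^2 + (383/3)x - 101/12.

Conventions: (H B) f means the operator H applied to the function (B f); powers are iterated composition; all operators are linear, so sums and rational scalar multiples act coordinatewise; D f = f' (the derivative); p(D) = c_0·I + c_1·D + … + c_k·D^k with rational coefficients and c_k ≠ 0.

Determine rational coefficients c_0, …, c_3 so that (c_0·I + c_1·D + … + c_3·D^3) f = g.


D^0 f = -2x^4 + 8x^2 - (1/3)x + 1/4
D^1 f = -8x^3 + 16x - 1/3
D^2 f = -24x^2 + 16
D^3 f = -48x
matching coefficients of g against c_0 f + c_1 Df + … from the top degree down determines the c_i
solution: c_0 = 1, c_1 = 2, c_2 = -1/2, c_3 = -2

p(D) = I + 2·D − (1/2)·D^2 − 2·D^3, i.e. c_0 = 1, c_1 = 2, c_2 = -1/2, c_3 = -2


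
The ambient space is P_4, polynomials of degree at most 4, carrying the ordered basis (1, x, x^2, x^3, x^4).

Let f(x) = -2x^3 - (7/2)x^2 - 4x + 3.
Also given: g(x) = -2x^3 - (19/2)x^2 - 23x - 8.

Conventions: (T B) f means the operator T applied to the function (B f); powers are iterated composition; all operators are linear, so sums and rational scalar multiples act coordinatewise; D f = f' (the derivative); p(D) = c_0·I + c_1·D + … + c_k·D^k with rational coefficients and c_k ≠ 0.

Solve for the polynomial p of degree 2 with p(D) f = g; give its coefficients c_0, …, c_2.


D^0 f = -2x^3 - (7/2)x^2 - 4x + 3
D^1 f = -6x^2 - 7x - 4
D^2 f = -12x - 7
matching coefficients of g against c_0 f + c_1 Df + … from the top degree down determines the c_i
solution: c_0 = 1, c_1 = 1, c_2 = 1

p(D) = I + D + D^2, i.e. c_0 = 1, c_1 = 1, c_2 = 1


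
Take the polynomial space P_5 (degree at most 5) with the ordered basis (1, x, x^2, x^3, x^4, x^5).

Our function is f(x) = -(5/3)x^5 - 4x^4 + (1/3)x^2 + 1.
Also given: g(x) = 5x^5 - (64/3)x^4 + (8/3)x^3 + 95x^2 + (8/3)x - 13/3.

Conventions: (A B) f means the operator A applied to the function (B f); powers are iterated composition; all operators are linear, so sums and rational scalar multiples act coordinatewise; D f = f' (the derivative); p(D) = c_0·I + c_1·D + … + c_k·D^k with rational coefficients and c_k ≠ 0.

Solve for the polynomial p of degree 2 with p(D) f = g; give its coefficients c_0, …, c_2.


D^0 f = -(5/3)x^5 - 4x^4 + (1/3)x^2 + 1
D^1 f = -(25/3)x^4 - 16x^3 + (2/3)x
D^2 f = -(100/3)x^3 - 48x^2 + 2/3
matching coefficients of g against c_0 f + c_1 Df + … from the top degree down determines the c_i
solution: c_0 = -3, c_1 = 4, c_2 = -2

p(D) = -3·I + 4·D − 2·D^2, i.e. c_0 = -3, c_1 = 4, c_2 = -2


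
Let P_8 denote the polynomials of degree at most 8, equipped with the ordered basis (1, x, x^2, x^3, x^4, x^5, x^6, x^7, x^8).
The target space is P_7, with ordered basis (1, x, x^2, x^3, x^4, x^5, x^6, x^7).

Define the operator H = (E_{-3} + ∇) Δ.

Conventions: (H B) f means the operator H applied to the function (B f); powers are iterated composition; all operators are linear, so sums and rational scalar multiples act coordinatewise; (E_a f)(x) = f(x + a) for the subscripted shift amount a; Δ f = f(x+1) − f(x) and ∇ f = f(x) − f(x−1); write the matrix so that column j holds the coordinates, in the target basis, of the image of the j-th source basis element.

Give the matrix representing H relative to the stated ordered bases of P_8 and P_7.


image of 1: 0
image of x: 1
image of x^2: 2x - 3
image of x^3: 3x^2 - 9x + 19
image of x^4: 4x^3 - 18x^2 + 76x - 63
image of x^5: 5x^4 - 30x^3 + 190x^2 - 315x + 211
image of x^6: 6x^5 - 45x^4 + 380x^3 - 945x^2 + 1266x - 663
image of x^7: 7x^6 - 63x^5 + 665x^4 - 2205x^3 + 4431x^2 - 4641x + 2059
image of x^8: 8x^7 - 84x^6 + 1064x^5 - 4410x^4 + 11816x^3 - 18564x^2 + 16472x - 6303
each image's coordinates form column j of the matrix

the matrix is [[0, 1, -3, 19, -63, 211, -663, 2059, -6303]; [0, 0, 2, -9, 76, -315, 1266, -4641, 16472]; [0, 0, 0, 3, -18, 190, -945, 4431, -18564]; [0, 0, 0, 0, 4, -30, 380, -2205, 11816]; [0, 0, 0, 0, 0, 5, -45, 665, -4410]; [0, 0, 0, 0, 0, 0, 6, -63, 1064]; [0, 0, 0, 0, 0, 0, 0, 7, -84]; [0, 0, 0, 0, 0, 0, 0, 0, 8]] (rows listed top to bottom)


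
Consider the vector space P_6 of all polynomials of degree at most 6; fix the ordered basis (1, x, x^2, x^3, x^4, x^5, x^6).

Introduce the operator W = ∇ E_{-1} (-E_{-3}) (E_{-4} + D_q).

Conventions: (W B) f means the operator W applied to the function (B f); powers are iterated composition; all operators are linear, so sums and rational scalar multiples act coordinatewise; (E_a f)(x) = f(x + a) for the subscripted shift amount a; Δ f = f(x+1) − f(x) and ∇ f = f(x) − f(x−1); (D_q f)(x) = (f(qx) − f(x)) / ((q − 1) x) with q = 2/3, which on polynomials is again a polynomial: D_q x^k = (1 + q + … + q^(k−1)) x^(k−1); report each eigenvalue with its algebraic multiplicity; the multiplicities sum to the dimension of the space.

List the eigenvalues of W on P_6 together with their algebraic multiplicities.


λ = 0 (multiplicity 7)

image of 1: 0
image of x: -1
image of x^2: -2x + 46/3
image of x^3: -3x^2 + (421/9)x - 198
image of x^4: -4x^3 + (853/9)x^2 - 803x + 62590/27
image of x^5: -5x^4 + (12926/81)x^3 - (6088/3)x^2 + (946841/81)x - 227878/9
image of x^6: -6x^5 + (58640/243)x^4 - (110530/27)x^3 + (8579275/243)x^2 - (4121197/27)x + 64042006/243
the matrix is upper triangular; its diagonal is (0, 0, 0, 0, 0, 0, 0)
for a triangular matrix the eigenvalues are the diagonal entries, with algebraic multiplicity their repetition count


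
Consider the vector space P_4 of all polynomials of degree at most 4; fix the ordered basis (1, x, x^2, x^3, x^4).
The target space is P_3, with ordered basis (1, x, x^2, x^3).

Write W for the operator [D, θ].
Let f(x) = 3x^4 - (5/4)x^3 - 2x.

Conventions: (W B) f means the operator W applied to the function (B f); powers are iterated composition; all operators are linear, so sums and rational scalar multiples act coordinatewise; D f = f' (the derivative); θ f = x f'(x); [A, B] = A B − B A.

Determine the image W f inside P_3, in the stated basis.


the image equals g(x) = 12x^3 - (15/4)x^2 - 2

θ f = 12x^4 - (15/4)x^3 - 2x
D θ f = 48x^3 - (45/4)x^2 - 2
D f = 12x^3 - (15/4)x^2 - 2
θ D f = 36x^3 - (15/2)x^2
[D, θ] f = 12x^3 - (15/4)x^2 - 2


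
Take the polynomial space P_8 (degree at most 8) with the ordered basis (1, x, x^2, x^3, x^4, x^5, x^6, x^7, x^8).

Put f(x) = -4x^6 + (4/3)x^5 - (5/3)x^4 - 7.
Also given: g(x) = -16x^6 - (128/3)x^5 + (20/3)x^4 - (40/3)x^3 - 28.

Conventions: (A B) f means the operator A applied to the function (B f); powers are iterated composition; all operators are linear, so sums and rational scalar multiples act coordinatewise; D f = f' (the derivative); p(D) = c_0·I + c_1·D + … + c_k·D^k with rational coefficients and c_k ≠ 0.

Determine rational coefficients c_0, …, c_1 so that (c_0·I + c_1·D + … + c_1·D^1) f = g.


c_0 = 4, c_1 = 2

D^0 f = -4x^6 + (4/3)x^5 - (5/3)x^4 - 7
D^1 f = -24x^5 + (20/3)x^4 - (20/3)x^3
matching coefficients of g against c_0 f + c_1 Df + … from the top degree down determines the c_i
solution: c_0 = 4, c_1 = 2


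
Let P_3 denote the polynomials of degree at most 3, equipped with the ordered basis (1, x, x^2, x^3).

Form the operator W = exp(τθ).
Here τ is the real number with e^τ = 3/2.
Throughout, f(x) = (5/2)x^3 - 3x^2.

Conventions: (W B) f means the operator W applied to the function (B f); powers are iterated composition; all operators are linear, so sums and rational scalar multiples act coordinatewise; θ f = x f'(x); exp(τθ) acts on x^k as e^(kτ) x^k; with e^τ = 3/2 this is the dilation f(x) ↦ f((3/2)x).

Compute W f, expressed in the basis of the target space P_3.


the result is g(x) = (135/16)x^3 - (27/4)x^2

exp(τθ) x^k = e^(kτ) x^k; with e^τ = 3/2 this sends x^k to (3/2)^k x^k
x^2 ↦ 9/4 x^2
x^3 ↦ 27/8 x^3
applying this coordinatewise to f: exp(τθ) f = (135/16)x^3 - (27/4)x^2


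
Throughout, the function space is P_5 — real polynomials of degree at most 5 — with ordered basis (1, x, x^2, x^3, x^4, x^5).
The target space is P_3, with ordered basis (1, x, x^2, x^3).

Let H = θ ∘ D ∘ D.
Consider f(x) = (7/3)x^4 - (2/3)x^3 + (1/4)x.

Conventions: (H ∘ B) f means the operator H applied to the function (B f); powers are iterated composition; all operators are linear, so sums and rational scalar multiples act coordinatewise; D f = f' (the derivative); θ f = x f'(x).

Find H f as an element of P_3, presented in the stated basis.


the result is g(x) = 56x^2 - 4x

D f = (28/3)x^3 - 2x^2 + 1/4
D D f = 28x^2 - 4x
θ (D ∘ D) f = 56x^2 - 4x


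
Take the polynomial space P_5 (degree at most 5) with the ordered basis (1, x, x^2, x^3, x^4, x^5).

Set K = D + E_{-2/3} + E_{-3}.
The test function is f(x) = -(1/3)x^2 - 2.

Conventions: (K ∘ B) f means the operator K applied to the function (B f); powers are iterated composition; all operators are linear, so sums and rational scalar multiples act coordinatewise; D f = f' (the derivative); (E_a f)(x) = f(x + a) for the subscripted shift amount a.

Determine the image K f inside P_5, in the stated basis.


the image equals g(x) = -(2/3)x^2 + (16/9)x - 193/27

D f = -(2/3)x
E_{-2/3} f = -(1/3)x^2 + (4/9)x - 58/27
E_{-3} f = -(1/3)x^2 + 2x - 5
(D + E_{-2/3} + E_{-3}) f = -(2/3)x^2 + (16/9)x - 193/27


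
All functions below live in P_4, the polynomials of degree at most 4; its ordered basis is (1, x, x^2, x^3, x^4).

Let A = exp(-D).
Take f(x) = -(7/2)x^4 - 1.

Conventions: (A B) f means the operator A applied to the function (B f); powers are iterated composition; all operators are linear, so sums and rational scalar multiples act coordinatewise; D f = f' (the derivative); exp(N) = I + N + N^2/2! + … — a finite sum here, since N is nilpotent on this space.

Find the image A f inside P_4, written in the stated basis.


the image equals g(x) = -(7/2)x^4 + 14x^3 - 21x^2 + 14x - 9/2

order-1 term: 14x^3
order-2 term: -21x^2
order-3 term: 14x
order-4 term: -7/2
the series for exp(-D) f terminates at order 4
exp(-D) f = -(7/2)x^4 + 14x^3 - 21x^2 + 14x - 9/2


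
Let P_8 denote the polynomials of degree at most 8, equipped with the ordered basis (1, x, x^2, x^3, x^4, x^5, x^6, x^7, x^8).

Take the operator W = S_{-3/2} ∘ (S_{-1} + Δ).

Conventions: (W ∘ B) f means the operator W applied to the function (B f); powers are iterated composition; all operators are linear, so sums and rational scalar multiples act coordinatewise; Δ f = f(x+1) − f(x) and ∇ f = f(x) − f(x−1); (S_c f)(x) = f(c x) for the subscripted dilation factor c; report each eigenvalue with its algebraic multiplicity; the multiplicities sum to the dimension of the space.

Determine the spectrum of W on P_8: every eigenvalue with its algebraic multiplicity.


image of 1: 1
image of x: (3/2)x + 1
image of x^2: (9/4)x^2 - 3x + 1
image of x^3: (27/8)x^3 + (27/4)x^2 - (9/2)x + 1
image of x^4: (81/16)x^4 - (27/2)x^3 + (27/2)x^2 - 6x + 1
image of x^5: (243/32)x^5 + (405/16)x^4 - (135/4)x^3 + (45/2)x^2 - (15/2)x + 1
image of x^6: (729/64)x^6 - (729/16)x^5 + (1215/16)x^4 - (135/2)x^3 + (135/4)x^2 - 9x + 1
image of x^7: (2187/128)x^7 + (5103/64)x^6 - (5103/32)x^5 + (2835/16)x^4 - (945/8)x^3 + (189/4)x^2 - (21/2)x + 1
image of x^8: (6561/256)x^8 - (2187/16)x^7 + (5103/16)x^6 - (1701/4)x^5 + (2835/8)x^4 - 189x^3 + 63x^2 - 12x + 1
the matrix is upper triangular; its diagonal is (1, 3/2, 9/4, 27/8, 81/16, 243/32, 729/64, 2187/128, 6561/256)
for a triangular matrix the eigenvalues are the diagonal entries, with algebraic multiplicity their repetition count

λ = 1 (multiplicity 1), λ = 3/2 (multiplicity 1), λ = 9/4 (multiplicity 1), λ = 27/8 (multiplicity 1), λ = 81/16 (multiplicity 1), λ = 243/32 (multiplicity 1), λ = 729/64 (multiplicity 1), λ = 2187/128 (multiplicity 1), λ = 6561/256 (multiplicity 1)


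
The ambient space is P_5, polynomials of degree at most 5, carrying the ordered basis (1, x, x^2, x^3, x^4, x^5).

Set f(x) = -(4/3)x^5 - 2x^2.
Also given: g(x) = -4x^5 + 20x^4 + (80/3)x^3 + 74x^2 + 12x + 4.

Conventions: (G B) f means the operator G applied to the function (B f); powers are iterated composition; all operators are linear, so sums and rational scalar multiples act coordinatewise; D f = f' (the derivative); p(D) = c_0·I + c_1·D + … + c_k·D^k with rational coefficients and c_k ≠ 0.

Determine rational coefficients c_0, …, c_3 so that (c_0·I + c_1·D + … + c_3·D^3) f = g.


D^0 f = -(4/3)x^5 - 2x^2
D^1 f = -(20/3)x^4 - 4x
D^2 f = -(80/3)x^3 - 4
D^3 f = -80x^2
matching coefficients of g against c_0 f + c_1 Df + … from the top degree down determines the c_i
solution: c_0 = 3, c_1 = -3, c_2 = -1, c_3 = -1

c_0 = 3, c_1 = -3, c_2 = -1, c_3 = -1


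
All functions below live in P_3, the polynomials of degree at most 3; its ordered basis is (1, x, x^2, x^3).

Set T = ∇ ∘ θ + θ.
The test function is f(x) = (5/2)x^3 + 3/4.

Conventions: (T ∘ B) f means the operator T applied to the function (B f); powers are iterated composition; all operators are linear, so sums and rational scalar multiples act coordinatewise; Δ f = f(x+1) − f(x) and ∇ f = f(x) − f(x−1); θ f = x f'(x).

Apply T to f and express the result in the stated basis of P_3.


g(x) = (15/2)x^3 + (45/2)x^2 - (45/2)x + 15/2

θ f = (15/2)x^3
∇ θ f = (45/2)x^2 - (45/2)x + 15/2
θ f = (15/2)x^3
(∇ ∘ θ + θ) f = (15/2)x^3 + (45/2)x^2 - (45/2)x + 15/2


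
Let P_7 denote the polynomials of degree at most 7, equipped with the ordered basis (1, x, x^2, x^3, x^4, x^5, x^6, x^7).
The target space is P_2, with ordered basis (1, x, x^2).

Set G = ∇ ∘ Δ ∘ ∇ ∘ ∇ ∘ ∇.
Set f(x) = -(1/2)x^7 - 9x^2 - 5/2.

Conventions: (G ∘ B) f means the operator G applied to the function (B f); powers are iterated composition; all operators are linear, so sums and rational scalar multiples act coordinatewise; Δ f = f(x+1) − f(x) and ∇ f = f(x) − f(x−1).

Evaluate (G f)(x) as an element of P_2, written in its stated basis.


∇ f = -(7/2)x^6 + (21/2)x^5 - (35/2)x^4 + (35/2)x^3 - (21/2)x^2 - (29/2)x + 17/2
∇ ∇ f = -21x^5 + 105x^4 - 245x^3 + 315x^2 - 217x + 45
∇ (∇ ∘ ∇) f = -105x^4 + 630x^3 - 1575x^2 + 1890x - 903
Δ ∇ (∇ ∘ ∇) f = -420x^3 + 1260x^2 - 1680x + 840
∇ Δ ∇ (∇ ∘ ∇) f = -1260x^2 + 3780x - 3360

the result is g(x) = -1260x^2 + 3780x - 3360


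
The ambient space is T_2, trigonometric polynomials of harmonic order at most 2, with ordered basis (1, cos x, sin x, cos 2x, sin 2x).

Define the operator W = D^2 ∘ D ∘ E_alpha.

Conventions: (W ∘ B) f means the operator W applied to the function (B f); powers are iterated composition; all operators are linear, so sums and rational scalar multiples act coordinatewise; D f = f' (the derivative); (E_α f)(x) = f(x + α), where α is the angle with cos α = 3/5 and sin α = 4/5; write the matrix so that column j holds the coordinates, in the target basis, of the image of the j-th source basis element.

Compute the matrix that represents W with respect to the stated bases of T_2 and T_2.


the matrix is [[0, 0, 0, 0, 0]; [0, 4/5, -3/5, 0, 0]; [0, 3/5, 4/5, 0, 0]; [0, 0, 0, 192/25, 56/25]; [0, 0, 0, -56/25, 192/25]] (rows listed top to bottom)

image of 1: 0
image of cos x: (4/5)cos x + (3/5)sin x
image of sin x: -(3/5)cos x + (4/5)sin x
image of cos 2x: (192/25)cos 2x - (56/25)sin 2x
image of sin 2x: (56/25)cos 2x + (192/25)sin 2x
each image's coordinates form column j of the matrix


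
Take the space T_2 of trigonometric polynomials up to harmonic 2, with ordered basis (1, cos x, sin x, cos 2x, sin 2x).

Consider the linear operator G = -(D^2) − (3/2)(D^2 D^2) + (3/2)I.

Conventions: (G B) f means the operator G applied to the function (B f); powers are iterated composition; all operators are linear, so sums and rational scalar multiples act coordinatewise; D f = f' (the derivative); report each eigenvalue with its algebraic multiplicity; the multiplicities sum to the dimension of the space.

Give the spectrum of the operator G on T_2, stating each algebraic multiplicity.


image of 1: 3/2
image of cos x: cos x
image of sin x: sin x
image of cos 2x: -(37/2)cos 2x
image of sin 2x: -(37/2)sin 2x
the matrix is diagonal; its diagonal is (3/2, 1, 1, -37/2, -37/2)
for a triangular matrix the eigenvalues are the diagonal entries, with algebraic multiplicity their repetition count

λ = -37/2 (multiplicity 2), λ = 1 (multiplicity 2), λ = 3/2 (multiplicity 1)


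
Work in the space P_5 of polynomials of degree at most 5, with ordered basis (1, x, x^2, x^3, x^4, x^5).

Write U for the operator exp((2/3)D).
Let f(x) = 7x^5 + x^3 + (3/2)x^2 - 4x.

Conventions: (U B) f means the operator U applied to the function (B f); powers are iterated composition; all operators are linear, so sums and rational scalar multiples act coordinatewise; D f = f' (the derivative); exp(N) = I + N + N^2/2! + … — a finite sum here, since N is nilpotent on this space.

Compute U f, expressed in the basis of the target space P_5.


order-1 term: (70/3)x^4 + 2x^2 + 2x - 8/3
order-2 term: (280/9)x^3 + (4/3)x + 2/3
order-3 term: (560/27)x^2 + 8/27
order-4 term: (560/81)x
order-5 term: 224/243
the series for exp((2/3)D) f terminates at order 5
exp((2/3)D) f = 7x^5 + (70/3)x^4 + (289/9)x^3 + (1309/54)x^2 + (506/81)x - 190/243

the result is g(x) = 7x^5 + (70/3)x^4 + (289/9)x^3 + (1309/54)x^2 + (506/81)x - 190/243


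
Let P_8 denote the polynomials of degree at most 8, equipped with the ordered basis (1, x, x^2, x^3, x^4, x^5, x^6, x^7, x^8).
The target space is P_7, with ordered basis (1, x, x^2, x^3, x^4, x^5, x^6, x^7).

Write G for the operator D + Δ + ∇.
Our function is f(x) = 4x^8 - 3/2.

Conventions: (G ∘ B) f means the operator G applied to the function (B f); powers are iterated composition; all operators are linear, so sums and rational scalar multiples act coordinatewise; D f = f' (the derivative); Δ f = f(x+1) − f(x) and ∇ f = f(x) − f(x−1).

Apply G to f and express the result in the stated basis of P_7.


the image equals g(x) = 96x^7 + 448x^5 + 448x^3 + 64x

D f = 32x^7
Δ f = 32x^7 + 112x^6 + 224x^5 + 280x^4 + 224x^3 + 112x^2 + 32x + 4
∇ f = 32x^7 - 112x^6 + 224x^5 - 280x^4 + 224x^3 - 112x^2 + 32x - 4
(D + Δ + ∇) f = 96x^7 + 448x^5 + 448x^3 + 64x


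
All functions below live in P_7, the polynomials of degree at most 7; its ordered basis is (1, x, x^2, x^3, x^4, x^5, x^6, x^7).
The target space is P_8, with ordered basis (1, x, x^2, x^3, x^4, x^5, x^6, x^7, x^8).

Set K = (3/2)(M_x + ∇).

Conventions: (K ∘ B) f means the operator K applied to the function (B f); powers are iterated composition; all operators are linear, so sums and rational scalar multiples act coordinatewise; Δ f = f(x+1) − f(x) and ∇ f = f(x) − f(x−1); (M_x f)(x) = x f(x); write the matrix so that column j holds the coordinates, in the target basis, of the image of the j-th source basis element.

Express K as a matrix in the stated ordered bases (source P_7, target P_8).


image of 1: (3/2)x
image of x: (3/2)x^2 + 3/2
image of x^2: (3/2)x^3 + 3x - 3/2
image of x^3: (3/2)x^4 + (9/2)x^2 - (9/2)x + 3/2
image of x^4: (3/2)x^5 + 6x^3 - 9x^2 + 6x - 3/2
image of x^5: (3/2)x^6 + (15/2)x^4 - 15x^3 + 15x^2 - (15/2)x + 3/2
image of x^6: (3/2)x^7 + 9x^5 - (45/2)x^4 + 30x^3 - (45/2)x^2 + 9x - 3/2
image of x^7: (3/2)x^8 + (21/2)x^6 - (63/2)x^5 + (105/2)x^4 - (105/2)x^3 + (63/2)x^2 - (21/2)x + 3/2
each image's coordinates form column j of the matrix

the matrix is [[0, 3/2, -3/2, 3/2, -3/2, 3/2, -3/2, 3/2]; [3/2, 0, 3, -9/2, 6, -15/2, 9, -21/2]; [0, 3/2, 0, 9/2, -9, 15, -45/2, 63/2]; [0, 0, 3/2, 0, 6, -15, 30, -105/2]; [0, 0, 0, 3/2, 0, 15/2, -45/2, 105/2]; [0, 0, 0, 0, 3/2, 0, 9, -63/2]; [0, 0, 0, 0, 0, 3/2, 0, 21/2]; [0, 0, 0, 0, 0, 0, 3/2, 0]; [0, 0, 0, 0, 0, 0, 0, 3/2]] (rows listed top to bottom)
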